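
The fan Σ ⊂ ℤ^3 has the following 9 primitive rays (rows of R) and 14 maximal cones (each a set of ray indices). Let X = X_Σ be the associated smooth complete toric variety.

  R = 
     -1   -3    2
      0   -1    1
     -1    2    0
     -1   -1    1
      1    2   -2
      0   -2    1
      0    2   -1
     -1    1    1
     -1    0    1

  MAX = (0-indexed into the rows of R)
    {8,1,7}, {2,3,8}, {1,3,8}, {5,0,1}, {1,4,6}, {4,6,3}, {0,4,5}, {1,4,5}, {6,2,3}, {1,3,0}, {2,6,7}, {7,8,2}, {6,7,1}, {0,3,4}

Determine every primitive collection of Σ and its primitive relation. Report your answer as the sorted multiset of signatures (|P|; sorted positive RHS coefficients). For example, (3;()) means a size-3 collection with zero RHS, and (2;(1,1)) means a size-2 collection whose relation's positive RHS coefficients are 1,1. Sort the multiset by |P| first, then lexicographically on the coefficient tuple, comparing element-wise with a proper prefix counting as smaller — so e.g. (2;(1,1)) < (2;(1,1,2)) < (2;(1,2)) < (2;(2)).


Σ has 18 primitive collections:

  • {5,6}:  v_{5} + v_{6} = 0  so sig = (2;())
  • {0,6}:  v_{0} + v_{6} = v_{3}  so sig = (2;(1))
  • {1,2}:  v_{1} + v_{2} = v_{7}  so sig = (2;(1))
  • {2,5}:  v_{2} + v_{5} = v_{8}  so sig = (2;(1))
  • {3,5}:  v_{3} + v_{5} = v_{0}  so sig = (2;(1))
  • {4,8}:  v_{4} + v_{8} = v_{6}  so sig = (2;(1))
  • {6,8}:  v_{6} + v_{8} = v_{2}  so sig = (2;(1))
  • {0,2}:  v_{0} + v_{2} = v_{3} + v_{8}  so sig = (2;(1,1))
  • {5,7}:  v_{5} + v_{7} = v_{1} + v_{8}  so sig = (2;(1,1))
  • {5,8}:  v_{5} + v_{8} = v_{1} + v_{3}  so sig = (2;(1,1))
  • {0,7}:  v_{0} + v_{7} = v_{1} + v_{3} + v_{8}  so sig = (2;(1,1,1))
  • {0,8}:  v_{0} + v_{8} = v_{1} + 2·v_{3}  so sig = (2;(1,2))
  • {4,7}:  v_{4} + v_{7} = v_{1} + 2·v_{6}  so sig = (2;(1,2))
  • {2,4}:  v_{2} + v_{4} = 2·v_{6}  so sig = (2;(2))
  • {3,7}:  v_{3} + v_{7} = 2·v_{8}  so sig = (2;(2))
  • {1,3,4}:  v_{1} + v_{3} + v_{4} = 0  so sig = (3;())
  • {0,1,4}:  v_{0} + v_{1} + v_{4} = v_{5}  so sig = (3;(1))
  • {1,3,6}:  v_{1} + v_{3} + v_{6} = v_{8}  so sig = (3;(1))

Signatures (|P|; sorted positive RHS coefficients), sorted:
    |P|=2: 15 collections, coeffs (), (1), (1), (1), (1), (1), (1), (1,1), (1,1), (1,1), (1,1,1), (1,2), (1,2), (2), (2)
    |P|=3: 3 collections, coeffs (), (1), (1)


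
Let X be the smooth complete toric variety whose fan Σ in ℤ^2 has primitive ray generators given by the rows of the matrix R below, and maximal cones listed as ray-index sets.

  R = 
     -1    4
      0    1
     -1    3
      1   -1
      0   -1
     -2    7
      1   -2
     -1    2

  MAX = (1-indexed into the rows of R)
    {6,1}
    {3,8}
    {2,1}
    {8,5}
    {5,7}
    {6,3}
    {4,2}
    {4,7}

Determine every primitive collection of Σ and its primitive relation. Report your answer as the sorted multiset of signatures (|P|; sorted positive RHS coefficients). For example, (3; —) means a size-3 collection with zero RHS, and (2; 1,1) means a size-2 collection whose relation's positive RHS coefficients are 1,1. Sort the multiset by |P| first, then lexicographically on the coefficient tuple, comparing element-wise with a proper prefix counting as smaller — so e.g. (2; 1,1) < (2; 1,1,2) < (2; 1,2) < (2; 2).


Σ has 20 primitive collections:

  {2,5}:  v_{2} + v_{5} = 0 ; sig = (2; —)
  {7,8}:  v_{7} + v_{8} = 0 ; sig = (2; —)
  {1,3}:  v_{1} + v_{3} = v_{6} ; sig = (2; 1)
  {1,5}:  v_{1} + v_{5} = v_{3} ; sig = (2; 1)
  {2,3}:  v_{2} + v_{3} = v_{1} ; sig = (2; 1)
  {2,7}:  v_{2} + v_{7} = v_{4} ; sig = (2; 1)
  {2,8}:  v_{2} + v_{8} = v_{3} ; sig = (2; 1)
  {3,5}:  v_{3} + v_{5} = v_{8} ; sig = (2; 1)
  {3,7}:  v_{3} + v_{7} = v_{2} ; sig = (2; 1)
  {4,5}:  v_{4} + v_{5} = v_{7} ; sig = (2; 1)
  {4,8}:  v_{4} + v_{8} = v_{2} ; sig = (2; 1)
  {6,7}:  v_{6} + v_{7} = v_{1} + v_{2} ; sig = (2; 1,1)
  {4,6}:  v_{4} + v_{6} = v_{1} + 2·v_{2} ; sig = (2; 1,2)
  {1,7}:  v_{1} + v_{7} = 2·v_{2} ; sig = (2; 2)
  {1,8}:  v_{1} + v_{8} = 2·v_{3} ; sig = (2; 2)
  {2,6}:  v_{2} + v_{6} = 2·v_{1} ; sig = (2; 2)
  {3,4}:  v_{3} + v_{4} = 2·v_{2} ; sig = (2; 2)
  {5,6}:  v_{5} + v_{6} = 2·v_{3} ; sig = (2; 2)
  {1,4}:  v_{1} + v_{4} = 3·v_{2} ; sig = (2; 3)
  {6,8}:  v_{6} + v_{8} = 3·v_{3} ; sig = (2; 3)

so the primitive-relation signature multiset is
{ (2; —) ×2,  (2; 1) ×9,  (2; 1,1),  (2; 1,2),  (2; 2) ×5,  (2; 3) ×2 }


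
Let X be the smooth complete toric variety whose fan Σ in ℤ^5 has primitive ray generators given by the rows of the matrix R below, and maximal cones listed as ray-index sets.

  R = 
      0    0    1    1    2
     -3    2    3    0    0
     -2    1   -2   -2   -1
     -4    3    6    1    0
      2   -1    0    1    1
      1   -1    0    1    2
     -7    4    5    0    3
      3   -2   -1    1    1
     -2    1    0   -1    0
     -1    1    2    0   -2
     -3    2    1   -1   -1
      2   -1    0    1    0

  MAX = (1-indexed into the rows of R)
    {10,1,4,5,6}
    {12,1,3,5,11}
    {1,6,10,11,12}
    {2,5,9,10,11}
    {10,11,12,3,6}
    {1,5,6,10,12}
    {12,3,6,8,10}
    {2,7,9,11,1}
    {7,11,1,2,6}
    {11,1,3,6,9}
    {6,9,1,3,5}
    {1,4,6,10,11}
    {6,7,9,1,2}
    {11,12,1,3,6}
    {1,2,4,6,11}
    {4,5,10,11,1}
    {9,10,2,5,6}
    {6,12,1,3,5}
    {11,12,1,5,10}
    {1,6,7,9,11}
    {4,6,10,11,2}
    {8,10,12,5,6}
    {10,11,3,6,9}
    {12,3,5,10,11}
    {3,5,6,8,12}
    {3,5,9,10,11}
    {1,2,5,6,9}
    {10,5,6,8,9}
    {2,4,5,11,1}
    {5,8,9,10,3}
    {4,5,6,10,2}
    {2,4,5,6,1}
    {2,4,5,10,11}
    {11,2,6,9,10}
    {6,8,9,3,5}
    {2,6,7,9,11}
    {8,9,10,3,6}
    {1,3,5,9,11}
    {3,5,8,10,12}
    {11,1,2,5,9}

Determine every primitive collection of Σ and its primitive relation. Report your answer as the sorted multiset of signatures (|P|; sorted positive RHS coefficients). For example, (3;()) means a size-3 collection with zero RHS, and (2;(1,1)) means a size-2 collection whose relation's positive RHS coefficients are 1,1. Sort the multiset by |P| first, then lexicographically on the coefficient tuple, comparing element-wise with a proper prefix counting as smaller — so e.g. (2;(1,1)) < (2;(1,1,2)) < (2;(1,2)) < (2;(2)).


22 collections generate NE(X_Σ); each relation:

  • {8,11}:  v_{8} + v_{11} = 0 — sig = (2;())
  • {9,12}:  v_{9} + v_{12} = 0 — sig = (2;())
  • {1,8}:  v_{1} + v_{8} = v_{5} + v_{6} — sig = (2;(1,1))
  • {2,3}:  v_{2} + v_{3} = v_{9} + v_{11} — sig = (2;(1,1))
  • {2,12}:  v_{2} + v_{12} = v_{1} + v_{10} — sig = (2;(1,1))
  • {3,4}:  v_{3} + v_{4} = v_{2} + v_{11} — sig = (2;(1,1))
  • {2,8}:  v_{2} + v_{8} = v_{5} + v_{6} + v_{9} + v_{10} — sig = (2;(1,1,1,1))
  • {4,8}:  v_{4} + v_{8} = v_{2} + v_{5} + v_{6} + v_{10} — sig = (2;(1,1,1,1))
  • {7,8}:  v_{7} + v_{8} = v_{1} + v_{2} + v_{6} + v_{9} — sig = (2;(1,1,1,1))
  • {7,12}:  v_{7} + v_{12} = v_{1} + v_{2} + v_{6} + v_{11} — sig = (2;(1,1,1,1))
  • {4,7}:  v_{4} + v_{7} = v_{1} + 3·v_{2} + v_{6} + v_{11} — sig = (2;(1,1,1,3))
  • {5,7}:  v_{5} + v_{7} = 2·v_{1} + v_{2} + v_{9} — sig = (2;(1,1,2))
  • {7,10}:  v_{7} + v_{10} = 2·v_{2} + v_{6} + v_{11} — sig = (2;(1,1,2))
  • {3,7}:  v_{3} + v_{7} = v_{1} + v_{6} + 2·v_{9} + 2·v_{11} — sig = (2;(1,1,2,2))
  • {4,9}:  v_{4} + v_{9} = 2·v_{2} — sig = (2;(2))
  • {4,12}:  v_{4} + v_{12} = 2·v_{1} + 2·v_{10} — sig = (2;(2,2))
  • {1,2,10}:  v_{1} + v_{2} + v_{10} = v_{4} — sig = (3;(1))
  • {1,3,10}:  v_{1} + v_{3} + v_{10} = v_{11} — sig = (3;(1))
  • {1,9,10}:  v_{1} + v_{9} + v_{10} = v_{2} — sig = (3;(1))
  • {5,6,11}:  v_{5} + v_{6} + v_{11} = v_{1} — sig = (3;(1))
  • {3,5,6,10}:  v_{3} + v_{5} + v_{6} + v_{10} = 0 — sig = (4;())
  • {1,2,6,9,11}:  v_{1} + v_{2} + v_{6} + v_{9} + v_{11} = v_{7} — sig = (5;(1))

Hence PRS(X_Σ) =
{ (2;()) ×2,  (2;(1,1)) ×4,  (2;(1,1,1,1)) ×4,  (2;(1,1,1,3)),  (2;(1,1,2)) ×2,  (2;(1,1,2,2)),  (2;(2)),  (2;(2,2)),  (3;(1)) ×4,  (4;()),  (5;(1)) }


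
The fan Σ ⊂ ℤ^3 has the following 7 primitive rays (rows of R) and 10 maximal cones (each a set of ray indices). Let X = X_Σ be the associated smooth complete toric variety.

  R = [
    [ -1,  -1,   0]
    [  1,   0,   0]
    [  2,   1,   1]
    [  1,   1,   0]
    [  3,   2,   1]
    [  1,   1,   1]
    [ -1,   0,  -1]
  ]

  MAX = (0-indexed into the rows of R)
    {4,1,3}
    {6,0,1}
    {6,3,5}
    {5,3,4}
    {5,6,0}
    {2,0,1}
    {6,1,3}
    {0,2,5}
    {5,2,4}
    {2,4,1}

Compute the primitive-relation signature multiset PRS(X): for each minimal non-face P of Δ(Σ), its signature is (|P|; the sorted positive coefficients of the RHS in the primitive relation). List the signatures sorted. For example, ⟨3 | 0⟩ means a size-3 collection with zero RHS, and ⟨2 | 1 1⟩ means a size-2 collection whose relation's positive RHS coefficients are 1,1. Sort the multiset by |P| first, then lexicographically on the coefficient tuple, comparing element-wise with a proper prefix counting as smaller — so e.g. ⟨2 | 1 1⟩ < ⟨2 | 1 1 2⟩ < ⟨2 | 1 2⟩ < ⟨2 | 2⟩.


The 6 primitive collections of Σ (r=7, n=3):

  P={0,3}:  v_{0} + v_{3} = 0  ⇒ sig = ⟨2 | 0⟩
  P={0,4}:  v_{0} + v_{4} = v_{2}  ⇒ sig = ⟨2 | 1⟩
  P={1,5}:  v_{1} + v_{5} = v_{2}  ⇒ sig = ⟨2 | 1⟩
  P={2,3}:  v_{2} + v_{3} = v_{4}  ⇒ sig = ⟨2 | 1⟩
  P={2,6}:  v_{2} + v_{6} = v_{3}  ⇒ sig = ⟨2 | 1⟩
  P={4,6}:  v_{4} + v_{6} = 2·v_{3}  ⇒ sig = ⟨2 | 2⟩

Hence PRS(X_Σ) =
    ⟨2 | 0⟩
    ⟨2 | 1⟩
    ⟨2 | 1⟩
    ⟨2 | 1⟩
    ⟨2 | 1⟩
    ⟨2 | 2⟩


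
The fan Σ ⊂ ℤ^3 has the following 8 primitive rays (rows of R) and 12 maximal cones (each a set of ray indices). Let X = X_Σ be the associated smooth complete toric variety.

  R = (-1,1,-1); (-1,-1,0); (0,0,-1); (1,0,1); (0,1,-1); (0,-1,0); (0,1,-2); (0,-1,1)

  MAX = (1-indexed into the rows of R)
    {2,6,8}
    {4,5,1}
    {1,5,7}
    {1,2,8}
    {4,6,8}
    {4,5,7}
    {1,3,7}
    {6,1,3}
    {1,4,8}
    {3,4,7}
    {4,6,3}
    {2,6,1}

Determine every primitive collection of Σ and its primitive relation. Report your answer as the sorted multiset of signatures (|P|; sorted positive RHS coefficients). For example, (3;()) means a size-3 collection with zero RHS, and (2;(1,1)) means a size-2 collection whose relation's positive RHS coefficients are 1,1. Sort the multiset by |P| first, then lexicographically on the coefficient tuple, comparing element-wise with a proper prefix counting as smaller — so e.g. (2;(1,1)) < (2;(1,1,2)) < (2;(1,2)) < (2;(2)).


The 14 primitive collections of Σ (r=8, n=3):

  P={5,8}:  v_{5} + v_{8} = 0  ⇒ sig = (2;())
  P={2,4}:  v_{2} + v_{4} = v_{8}  ⇒ sig = (2;(1))
  P={3,5}:  v_{3} + v_{5} = v_{7}  ⇒ sig = (2;(1))
  P={3,8}:  v_{3} + v_{8} = v_{6}  ⇒ sig = (2;(1))
  P={5,6}:  v_{5} + v_{6} = v_{3}  ⇒ sig = (2;(1))
  P={7,8}:  v_{7} + v_{8} = v_{3}  ⇒ sig = (2;(1))
  P={2,5}:  v_{2} + v_{5} = v_{1} + v_{6}  ⇒ sig = (2;(1,1))
  P={2,7}:  v_{2} + v_{7} = v_{1} + v_{3} + v_{6}  ⇒ sig = (2;(1,1,1))
  P={2,3}:  v_{2} + v_{3} = v_{1} + 2·v_{6}  ⇒ sig = (2;(1,2))
  P={6,7}:  v_{6} + v_{7} = 2·v_{3}  ⇒ sig = (2;(2))
  P={1,4,6}:  v_{1} + v_{4} + v_{6} = 0  ⇒ sig = (3;())
  P={1,3,4}:  v_{1} + v_{3} + v_{4} = v_{5}  ⇒ sig = (3;(1))
  P={1,6,8}:  v_{1} + v_{6} + v_{8} = v_{2}  ⇒ sig = (3;(1))
  P={1,4,7}:  v_{1} + v_{4} + v_{7} = 2·v_{5}  ⇒ sig = (3;(2))

Sorted signature multiset PRS(X):
{ (2;()),  (2;(1)) ×5,  (2;(1,1)),  (2;(1,1,1)),  (2;(1,2)),  (2;(2)),  (3;()),  (3;(1)) ×2,  (3;(2)) }


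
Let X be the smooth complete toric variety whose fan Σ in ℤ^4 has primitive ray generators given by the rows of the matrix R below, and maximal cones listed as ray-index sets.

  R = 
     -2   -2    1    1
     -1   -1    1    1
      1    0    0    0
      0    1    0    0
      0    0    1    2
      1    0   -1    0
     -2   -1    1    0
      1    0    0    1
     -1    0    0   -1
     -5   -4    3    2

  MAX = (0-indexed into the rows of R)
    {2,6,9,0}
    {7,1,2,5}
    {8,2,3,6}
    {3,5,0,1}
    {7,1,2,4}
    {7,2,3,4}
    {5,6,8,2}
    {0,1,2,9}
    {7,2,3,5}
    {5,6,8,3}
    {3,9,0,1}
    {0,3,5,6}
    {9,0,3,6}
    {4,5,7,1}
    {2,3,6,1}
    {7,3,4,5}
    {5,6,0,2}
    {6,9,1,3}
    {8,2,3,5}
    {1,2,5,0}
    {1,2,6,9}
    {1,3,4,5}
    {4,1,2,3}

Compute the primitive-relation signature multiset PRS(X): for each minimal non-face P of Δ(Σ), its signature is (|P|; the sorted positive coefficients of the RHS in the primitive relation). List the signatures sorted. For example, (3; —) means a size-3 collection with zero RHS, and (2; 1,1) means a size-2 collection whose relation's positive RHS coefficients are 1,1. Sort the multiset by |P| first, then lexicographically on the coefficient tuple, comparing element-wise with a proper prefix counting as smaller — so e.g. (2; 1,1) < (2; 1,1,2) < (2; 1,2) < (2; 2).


Minimal non-faces — 20 found among 10 rays, 23 max cones:

  • {7,8}:  v_{7} + v_{8} = 0  ⇒ sig = (2; —)
  • {1,8}:  v_{1} + v_{8} = v_{6}  ⇒ sig = (2; 1)
  • {6,7}:  v_{6} + v_{7} = v_{1}  ⇒ sig = (2; 1)
  • {4,8}:  v_{4} + v_{8} = v_{1} + v_{3}  ⇒ sig = (2; 1,1)
  • {0,4}:  v_{0} + v_{4} = 3·v_{1} + v_{3} + v_{5}  ⇒ sig = (2; 1,1,3)
  • {4,9}:  v_{4} + v_{9} = v_{0} + 3·v_{1} + v_{3}  ⇒ sig = (2; 1,1,3)
  • {0,7}:  v_{0} + v_{7} = 2·v_{1} + v_{5}  ⇒ sig = (2; 1,2)
  • {0,8}:  v_{0} + v_{8} = v_{5} + 2·v_{6}  ⇒ sig = (2; 1,2)
  • {4,6}:  v_{4} + v_{6} = 2·v_{1} + v_{3}  ⇒ sig = (2; 1,2)
  • {7,9}:  v_{7} + v_{9} = v_{0} + 2·v_{1}  ⇒ sig = (2; 1,2)
  • {8,9}:  v_{8} + v_{9} = v_{0} + 2·v_{6}  ⇒ sig = (2; 1,2)
  • {5,9}:  v_{5} + v_{9} = 2·v_{0}  ⇒ sig = (2; 2)
  • {0,1,6}:  v_{0} + v_{1} + v_{6} = v_{9}  ⇒ sig = (3; 1)
  • {0,2,3}:  v_{0} + v_{2} + v_{3} = v_{1}  ⇒ sig = (3; 1)
  • {1,3,7}:  v_{1} + v_{3} + v_{7} = v_{4}  ⇒ sig = (3; 1)
  • {1,5,6}:  v_{1} + v_{5} + v_{6} = v_{0}  ⇒ sig = (3; 1)
  • {2,3,9}:  v_{2} + v_{3} + v_{9} = 2·v_{1} + v_{6}  ⇒ sig = (3; 1,2)
  • {2,4,5}:  v_{2} + v_{4} + v_{5} = 2·v_{7}  ⇒ sig = (3; 2)
  • {2,3,5,6}:  v_{2} + v_{3} + v_{5} + v_{6} = 0  ⇒ sig = (4; —)
  • {1,2,3,5}:  v_{1} + v_{2} + v_{3} + v_{5} = v_{7}  ⇒ sig = (4; 1)

Sorted signature multiset PRS(X):
    |P|=2: 12 collections, coeffs (), (1), (1), (1,1), (1,1,3), (1,1,3), (1,2), (1,2), (1,2), (1,2), (1,2), (2)
    |P|=3: 6 collections, coeffs (1), (1), (1), (1), (1,2), (2)
    |P|=4: 2 collections, coeffs (), (1)


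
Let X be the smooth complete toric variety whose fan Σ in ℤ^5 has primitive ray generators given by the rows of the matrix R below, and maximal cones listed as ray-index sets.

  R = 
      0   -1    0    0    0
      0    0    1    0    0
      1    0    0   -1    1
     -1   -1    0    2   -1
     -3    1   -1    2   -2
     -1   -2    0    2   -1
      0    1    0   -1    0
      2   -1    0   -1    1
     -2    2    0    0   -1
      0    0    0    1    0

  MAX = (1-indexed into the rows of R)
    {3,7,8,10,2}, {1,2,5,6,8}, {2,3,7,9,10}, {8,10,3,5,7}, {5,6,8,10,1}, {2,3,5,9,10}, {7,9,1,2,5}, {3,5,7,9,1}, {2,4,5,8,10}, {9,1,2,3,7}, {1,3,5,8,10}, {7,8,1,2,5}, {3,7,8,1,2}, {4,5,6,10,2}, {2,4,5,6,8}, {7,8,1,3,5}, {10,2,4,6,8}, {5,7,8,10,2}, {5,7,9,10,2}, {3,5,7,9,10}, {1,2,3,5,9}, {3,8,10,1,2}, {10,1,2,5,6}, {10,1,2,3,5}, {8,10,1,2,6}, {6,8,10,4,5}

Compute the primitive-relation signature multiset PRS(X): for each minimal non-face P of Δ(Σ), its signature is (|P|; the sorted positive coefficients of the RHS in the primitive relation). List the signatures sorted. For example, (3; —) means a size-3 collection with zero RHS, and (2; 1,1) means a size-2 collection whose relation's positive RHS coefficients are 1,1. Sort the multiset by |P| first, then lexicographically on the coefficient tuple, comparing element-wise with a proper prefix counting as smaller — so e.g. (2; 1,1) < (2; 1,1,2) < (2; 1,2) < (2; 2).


Minimal non-faces — 14 found among 10 rays, 26 max cones:

  • {1,4}:  v_{1} + v_{4} = v_{6}  so sig = (2; 1)
  • {8,9}:  v_{8} + v_{9} = v_{7}  so sig = (2; 1)
  • {3,4}:  v_{3} + v_{4} = v_{1} + v_{10}  so sig = (2; 1,1)
  • {4,9}:  v_{4} + v_{9} = v_{2} + v_{5}  so sig = (2; 1,1)
  • {4,7}:  v_{4} + v_{7} = v_{2} + v_{5} + v_{8}  so sig = (2; 1,1,1)
  • {6,9}:  v_{6} + v_{9} = v_{1} + v_{2} + v_{5}  so sig = (2; 1,1,1)
  • {6,7}:  v_{6} + v_{7} = v_{1} + v_{2} + v_{5} + v_{8}  so sig = (2; 1,1,1,1)
  • {3,6}:  v_{3} + v_{6} = 2·v_{1} + v_{10}  so sig = (2; 1,2)
  • {1,7,10}:  v_{1} + v_{7} + v_{10} = 0  so sig = (3; —)
  • {1,9,10}:  v_{1} + v_{9} + v_{10} = v_{2} + v_{3} + v_{5}  so sig = (3; 1,1,1)
  • {2,3,5,8}:  v_{2} + v_{3} + v_{5} + v_{8} = 0  so sig = (4; —)
  • {2,3,5,7}:  v_{2} + v_{3} + v_{5} + v_{7} = v_{9}  so sig = (4; 1)
  • {1,2,5,8,10}:  v_{1} + v_{2} + v_{5} + v_{8} + v_{10} = v_{4}  so sig = (5; 1)
  • {2,5,6,8,10}:  v_{2} + v_{5} + v_{6} + v_{8} + v_{10} = 2·v_{4}  so sig = (5; 2)

Hence PRS(X_Σ) =
{ (2; 1) ×2,  (2; 1,1) ×2,  (2; 1,1,1) ×2,  (2; 1,1,1,1),  (2; 1,2),  (3; —),  (3; 1,1,1),  (4; —),  (4; 1),  (5; 1),  (5; 2) }


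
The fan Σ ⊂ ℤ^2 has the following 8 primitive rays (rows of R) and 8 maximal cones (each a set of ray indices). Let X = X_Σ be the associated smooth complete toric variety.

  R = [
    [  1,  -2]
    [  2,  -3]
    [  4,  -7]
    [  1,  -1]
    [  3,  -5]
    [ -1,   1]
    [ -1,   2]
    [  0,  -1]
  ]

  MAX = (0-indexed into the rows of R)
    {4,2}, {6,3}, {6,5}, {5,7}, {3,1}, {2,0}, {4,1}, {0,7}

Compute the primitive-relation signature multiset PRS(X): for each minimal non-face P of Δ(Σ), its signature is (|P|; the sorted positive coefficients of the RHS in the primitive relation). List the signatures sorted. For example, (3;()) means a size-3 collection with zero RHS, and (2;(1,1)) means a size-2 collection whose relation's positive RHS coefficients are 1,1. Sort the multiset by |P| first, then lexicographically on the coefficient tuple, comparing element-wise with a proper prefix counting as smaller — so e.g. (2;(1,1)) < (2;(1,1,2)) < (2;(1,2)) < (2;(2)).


|primitive collections| = 20. Relations:

  P={0,6}:  v_{0} + v_{6} = 0 ; sig = (2;())
  P={3,5}:  v_{3} + v_{5} = 0 ; sig = (2;())
  P={0,1}:  v_{0} + v_{1} = v_{4} ; sig = (2;(1))
  P={0,3}:  v_{0} + v_{3} = v_{1} ; sig = (2;(1))
  P={0,4}:  v_{0} + v_{4} = v_{2} ; sig = (2;(1))
  P={0,5}:  v_{0} + v_{5} = v_{7} ; sig = (2;(1))
  P={1,5}:  v_{1} + v_{5} = v_{0} ; sig = (2;(1))
  P={1,6}:  v_{1} + v_{6} = v_{3} ; sig = (2;(1))
  P={2,6}:  v_{2} + v_{6} = v_{4} ; sig = (2;(1))
  P={3,7}:  v_{3} + v_{7} = v_{0} ; sig = (2;(1))
  P={4,6}:  v_{4} + v_{6} = v_{1} ; sig = (2;(1))
  P={6,7}:  v_{6} + v_{7} = v_{5} ; sig = (2;(1))
  P={2,3}:  v_{2} + v_{3} = v_{1} + v_{4} ; sig = (2;(1,1))
  P={1,2}:  v_{1} + v_{2} = 2·v_{4} ; sig = (2;(2))
  P={1,7}:  v_{1} + v_{7} = 2·v_{0} ; sig = (2;(2))
  P={3,4}:  v_{3} + v_{4} = 2·v_{1} ; sig = (2;(2))
  P={4,5}:  v_{4} + v_{5} = 2·v_{0} ; sig = (2;(2))
  P={2,5}:  v_{2} + v_{5} = 3·v_{0} ; sig = (2;(3))
  P={4,7}:  v_{4} + v_{7} = 3·v_{0} ; sig = (2;(3))
  P={2,7}:  v_{2} + v_{7} = 4·v_{0} ; sig = (2;(4))

Sorted signature multiset PRS(X):
{ (2;()) ×2,  (2;(1)) ×10,  (2;(1,1)),  (2;(2)) ×4,  (2;(3)) ×2,  (2;(4)) }


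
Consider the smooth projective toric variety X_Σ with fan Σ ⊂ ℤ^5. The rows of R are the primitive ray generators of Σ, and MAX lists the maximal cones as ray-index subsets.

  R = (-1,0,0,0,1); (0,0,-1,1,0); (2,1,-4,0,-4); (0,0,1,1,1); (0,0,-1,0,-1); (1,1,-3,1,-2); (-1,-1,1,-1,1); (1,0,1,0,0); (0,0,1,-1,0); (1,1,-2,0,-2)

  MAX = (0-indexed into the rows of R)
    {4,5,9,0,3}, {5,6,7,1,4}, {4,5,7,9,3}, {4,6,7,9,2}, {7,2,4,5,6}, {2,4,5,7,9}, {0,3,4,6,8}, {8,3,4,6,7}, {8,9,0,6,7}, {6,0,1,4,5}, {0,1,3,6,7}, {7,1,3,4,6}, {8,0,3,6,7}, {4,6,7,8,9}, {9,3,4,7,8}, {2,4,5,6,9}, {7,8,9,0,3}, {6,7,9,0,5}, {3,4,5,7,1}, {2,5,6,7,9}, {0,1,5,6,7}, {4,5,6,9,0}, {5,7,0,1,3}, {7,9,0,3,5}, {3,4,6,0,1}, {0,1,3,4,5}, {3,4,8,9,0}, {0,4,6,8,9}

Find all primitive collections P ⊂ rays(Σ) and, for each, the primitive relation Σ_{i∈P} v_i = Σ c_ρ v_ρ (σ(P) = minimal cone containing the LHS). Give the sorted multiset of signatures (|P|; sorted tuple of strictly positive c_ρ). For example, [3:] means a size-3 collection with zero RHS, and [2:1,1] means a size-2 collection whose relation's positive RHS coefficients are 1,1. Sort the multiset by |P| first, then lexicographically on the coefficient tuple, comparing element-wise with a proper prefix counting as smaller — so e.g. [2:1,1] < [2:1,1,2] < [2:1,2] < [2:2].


11 minimal non-faces of Δ(Σ) (on 10 rays):

  P = {1,8}:  v_{1} + v_{8} = 0  ⇒ sig = [2:]
  P = {1,9}:  v_{1} + v_{9} = v_{5}  ⇒ sig = [2:1]
  P = {5,8}:  v_{5} + v_{8} = v_{9}  ⇒ sig = [2:1]
  P = {0,2}:  v_{0} + v_{2} = v_{5} + v_{6} + v_{9}  ⇒ sig = [2:1,1,1]
  P = {2,3}:  v_{2} + v_{3} = v_{4} + v_{5} + v_{7}  ⇒ sig = [2:1,1,1]
  P = {1,2}:  v_{1} + v_{2} = v_{4} + 2·v_{5} + v_{6} + v_{7}  ⇒ sig = [2:1,1,1,2]
  P = {2,8}:  v_{2} + v_{8} = v_{4} + v_{6} + v_{7} + 2·v_{9}  ⇒ sig = [2:1,1,1,2]
  P = {0,4,7}:  v_{0} + v_{4} + v_{7} = 0  ⇒ sig = [3:]
  P = {3,6,9}:  v_{3} + v_{6} + v_{9} = 0  ⇒ sig = [3:]
  P = {3,5,6}:  v_{3} + v_{5} + v_{6} = v_{1}  ⇒ sig = [3:1]
  P = {4,5,6,7,9}:  v_{4} + v_{5} + v_{6} + v_{7} + v_{9} = v_{2}  ⇒ sig = [5:1]

Signatures (|P|; sorted positive RHS coefficients), sorted:
    [2:]
    [2:1]
    [2:1]
    [2:1,1,1]
    [2:1,1,1]
    [2:1,1,1,2]
    [2:1,1,1,2]
    [3:]
    [3:]
    [3:1]
    [5:1]


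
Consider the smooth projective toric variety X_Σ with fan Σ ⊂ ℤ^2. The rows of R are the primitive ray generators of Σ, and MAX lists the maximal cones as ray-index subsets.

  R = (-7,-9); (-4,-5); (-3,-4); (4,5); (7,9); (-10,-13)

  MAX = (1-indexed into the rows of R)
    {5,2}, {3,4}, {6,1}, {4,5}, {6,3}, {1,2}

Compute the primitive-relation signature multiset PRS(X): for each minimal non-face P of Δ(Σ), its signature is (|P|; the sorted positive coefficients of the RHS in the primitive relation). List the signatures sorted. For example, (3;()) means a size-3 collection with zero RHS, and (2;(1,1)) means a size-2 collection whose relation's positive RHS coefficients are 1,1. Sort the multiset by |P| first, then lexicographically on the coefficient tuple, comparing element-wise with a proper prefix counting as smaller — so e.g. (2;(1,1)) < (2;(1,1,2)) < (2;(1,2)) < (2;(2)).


|primitive collections| = 9. Relations:

  P = {1,5}:  v_{1} + v_{5} = 0  ⇒ sig = (2;())
  P = {2,4}:  v_{2} + v_{4} = 0  ⇒ sig = (2;())
  P = {1,3}:  v_{1} + v_{3} = v_{6}  ⇒ sig = (2;(1))
  P = {1,4}:  v_{1} + v_{4} = v_{3}  ⇒ sig = (2;(1))
  P = {2,3}:  v_{2} + v_{3} = v_{1}  ⇒ sig = (2;(1))
  P = {3,5}:  v_{3} + v_{5} = v_{4}  ⇒ sig = (2;(1))
  P = {5,6}:  v_{5} + v_{6} = v_{3}  ⇒ sig = (2;(1))
  P = {2,6}:  v_{2} + v_{6} = 2·v_{1}  ⇒ sig = (2;(2))
  P = {4,6}:  v_{4} + v_{6} = 2·v_{3}  ⇒ sig = (2;(2))

Hence PRS(X_Σ) =
{ (2;()) ×2,  (2;(1)) ×5,  (2;(2)) ×2 }


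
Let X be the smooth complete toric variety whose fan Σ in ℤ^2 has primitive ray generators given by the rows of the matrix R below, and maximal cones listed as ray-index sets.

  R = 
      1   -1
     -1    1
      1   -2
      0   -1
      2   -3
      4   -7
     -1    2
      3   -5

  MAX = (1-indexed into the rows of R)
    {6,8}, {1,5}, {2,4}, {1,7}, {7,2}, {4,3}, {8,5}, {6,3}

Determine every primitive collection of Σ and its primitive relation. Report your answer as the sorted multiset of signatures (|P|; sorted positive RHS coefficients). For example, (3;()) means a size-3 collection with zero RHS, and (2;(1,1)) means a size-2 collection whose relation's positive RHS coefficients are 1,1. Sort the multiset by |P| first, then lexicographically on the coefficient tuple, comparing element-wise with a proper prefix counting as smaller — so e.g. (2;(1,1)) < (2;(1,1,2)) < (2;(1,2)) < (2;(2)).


20 minimal non-faces of Δ(Σ) (on 8 rays):

  P={1,2}:  v_{1} + v_{2} = 0  →  sig = (2;())
  P={3,7}:  v_{3} + v_{7} = 0  →  sig = (2;())
  P={1,3}:  v_{1} + v_{3} = v_{5}  →  sig = (2;(1))
  P={1,4}:  v_{1} + v_{4} = v_{3}  →  sig = (2;(1))
  P={2,3}:  v_{2} + v_{3} = v_{4}  →  sig = (2;(1))
  P={2,5}:  v_{2} + v_{5} = v_{3}  →  sig = (2;(1))
  P={3,5}:  v_{3} + v_{5} = v_{8}  →  sig = (2;(1))
  P={3,8}:  v_{3} + v_{8} = v_{6}  →  sig = (2;(1))
  P={4,7}:  v_{4} + v_{7} = v_{2}  →  sig = (2;(1))
  P={5,7}:  v_{5} + v_{7} = v_{1}  →  sig = (2;(1))
  P={6,7}:  v_{6} + v_{7} = v_{8}  →  sig = (2;(1))
  P={7,8}:  v_{7} + v_{8} = v_{5}  →  sig = (2;(1))
  P={1,6}:  v_{1} + v_{6} = v_{5} + v_{8}  →  sig = (2;(1,1))
  P={1,8}:  v_{1} + v_{8} = 2·v_{5}  →  sig = (2;(2))
  P={2,8}:  v_{2} + v_{8} = 2·v_{3}  →  sig = (2;(2))
  P={4,5}:  v_{4} + v_{5} = 2·v_{3}  →  sig = (2;(2))
  P={5,6}:  v_{5} + v_{6} = 2·v_{8}  →  sig = (2;(2))
  P={2,6}:  v_{2} + v_{6} = 3·v_{3}  →  sig = (2;(3))
  P={4,8}:  v_{4} + v_{8} = 3·v_{3}  →  sig = (2;(3))
  P={4,6}:  v_{4} + v_{6} = 4·v_{3}  →  sig = (2;(4))

Signatures (|P|; sorted positive RHS coefficients), sorted:
    (2;())
    (2;())
    (2;(1))
    (2;(1))
    (2;(1))
    (2;(1))
    (2;(1))
    (2;(1))
    (2;(1))
    (2;(1))
    (2;(1))
    (2;(1))
    (2;(1,1))
    (2;(2))
    (2;(2))
    (2;(2))
    (2;(2))
    (2;(3))
    (2;(3))
    (2;(4))


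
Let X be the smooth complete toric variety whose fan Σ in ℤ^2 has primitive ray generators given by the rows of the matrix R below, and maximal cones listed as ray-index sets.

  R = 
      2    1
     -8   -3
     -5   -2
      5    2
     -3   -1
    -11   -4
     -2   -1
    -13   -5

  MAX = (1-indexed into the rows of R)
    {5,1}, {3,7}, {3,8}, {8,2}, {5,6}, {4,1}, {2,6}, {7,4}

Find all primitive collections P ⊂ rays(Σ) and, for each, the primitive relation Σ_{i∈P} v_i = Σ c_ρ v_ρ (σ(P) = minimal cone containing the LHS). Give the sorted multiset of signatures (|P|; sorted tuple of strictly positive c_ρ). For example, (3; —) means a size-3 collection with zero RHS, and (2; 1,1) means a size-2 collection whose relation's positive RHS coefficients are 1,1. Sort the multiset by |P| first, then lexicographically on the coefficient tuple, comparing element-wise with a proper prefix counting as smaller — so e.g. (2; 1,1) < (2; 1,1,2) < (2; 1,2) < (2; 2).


Minimal non-faces — 20 found among 8 rays, 8 max cones:

  {1,7}:  v_{1} + v_{7} = 0  ⇒ sig = (2; —)
  {3,4}:  v_{3} + v_{4} = 0  ⇒ sig = (2; —)
  {1,3}:  v_{1} + v_{3} = v_{5}  ⇒ sig = (2; 1)
  {1,8}:  v_{1} + v_{8} = v_{6}  ⇒ sig = (2; 1)
  {2,3}:  v_{2} + v_{3} = v_{8}  ⇒ sig = (2; 1)
  {2,4}:  v_{2} + v_{4} = v_{5}  ⇒ sig = (2; 1)
  {2,5}:  v_{2} + v_{5} = v_{6}  ⇒ sig = (2; 1)
  {3,5}:  v_{3} + v_{5} = v_{2}  ⇒ sig = (2; 1)
  {4,5}:  v_{4} + v_{5} = v_{1}  ⇒ sig = (2; 1)
  {4,8}:  v_{4} + v_{8} = v_{2}  ⇒ sig = (2; 1)
  {5,7}:  v_{5} + v_{7} = v_{3}  ⇒ sig = (2; 1)
  {6,7}:  v_{6} + v_{7} = v_{8}  ⇒ sig = (2; 1)
  {1,2}:  v_{1} + v_{2} = 2·v_{5}  ⇒ sig = (2; 2)
  {2,7}:  v_{2} + v_{7} = 2·v_{3}  ⇒ sig = (2; 2)
  {3,6}:  v_{3} + v_{6} = 2·v_{2}  ⇒ sig = (2; 2)
  {4,6}:  v_{4} + v_{6} = 2·v_{5}  ⇒ sig = (2; 2)
  {5,8}:  v_{5} + v_{8} = 2·v_{2}  ⇒ sig = (2; 2)
  {1,6}:  v_{1} + v_{6} = 3·v_{5}  ⇒ sig = (2; 3)
  {6,8}:  v_{6} + v_{8} = 3·v_{2}  ⇒ sig = (2; 3)
  {7,8}:  v_{7} + v_{8} = 3·v_{3}  ⇒ sig = (2; 3)

so the primitive-relation signature multiset is
[(2; —), (2; —), (2; 1), (2; 1), (2; 1), (2; 1), (2; 1), (2; 1), (2; 1), (2; 1), (2; 1), (2; 1), (2; 2), (2; 2), (2; 2), (2; 2), (2; 2), (2; 3), (2; 3), (2; 3)]


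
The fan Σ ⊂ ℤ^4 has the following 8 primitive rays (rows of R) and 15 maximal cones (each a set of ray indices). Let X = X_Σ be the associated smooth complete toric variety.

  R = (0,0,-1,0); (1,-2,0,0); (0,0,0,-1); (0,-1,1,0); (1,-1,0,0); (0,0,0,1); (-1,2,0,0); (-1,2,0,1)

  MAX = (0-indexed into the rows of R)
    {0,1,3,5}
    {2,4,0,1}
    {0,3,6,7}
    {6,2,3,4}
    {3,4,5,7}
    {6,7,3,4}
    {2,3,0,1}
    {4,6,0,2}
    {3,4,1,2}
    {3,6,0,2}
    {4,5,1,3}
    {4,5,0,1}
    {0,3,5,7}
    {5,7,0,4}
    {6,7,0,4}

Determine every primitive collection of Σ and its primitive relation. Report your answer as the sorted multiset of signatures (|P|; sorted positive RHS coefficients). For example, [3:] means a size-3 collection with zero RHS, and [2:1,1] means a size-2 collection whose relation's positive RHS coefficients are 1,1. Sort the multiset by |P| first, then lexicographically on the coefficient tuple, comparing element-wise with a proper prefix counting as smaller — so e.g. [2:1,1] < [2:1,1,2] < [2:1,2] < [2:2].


6 minimal non-faces of Δ(Σ) (on 8 rays):

  • {1,6}:  v_{1} + v_{6} = 0 — sig = [2:]
  • {2,5}:  v_{2} + v_{5} = 0 — sig = [2:]
  • {1,7}:  v_{1} + v_{7} = v_{5} — sig = [2:1]
  • {2,7}:  v_{2} + v_{7} = v_{6} — sig = [2:1]
  • {5,6}:  v_{5} + v_{6} = v_{7} — sig = [2:1]
  • {0,3,4}:  v_{0} + v_{3} + v_{4} = v_{1} — sig = [3:1]

Sorted signature multiset PRS(X):
    |P|=2: 5 collections, coeffs (), (), (1), (1), (1)
    |P|=3: 1 collection, coeffs (1)


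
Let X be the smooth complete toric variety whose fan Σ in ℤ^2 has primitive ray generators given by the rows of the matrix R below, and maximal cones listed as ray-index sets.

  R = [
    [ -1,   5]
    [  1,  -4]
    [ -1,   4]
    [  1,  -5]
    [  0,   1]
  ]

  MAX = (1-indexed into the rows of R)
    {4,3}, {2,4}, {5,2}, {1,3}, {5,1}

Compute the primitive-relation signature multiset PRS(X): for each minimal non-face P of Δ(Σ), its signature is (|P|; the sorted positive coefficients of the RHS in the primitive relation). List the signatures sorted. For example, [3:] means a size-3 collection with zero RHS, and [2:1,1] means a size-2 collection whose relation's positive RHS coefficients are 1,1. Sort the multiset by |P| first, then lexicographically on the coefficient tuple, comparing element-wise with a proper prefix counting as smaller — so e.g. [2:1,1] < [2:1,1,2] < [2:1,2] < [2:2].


|primitive collections| = 5. Relations:

  • {1,4}:  v_{1} + v_{4} = 0  →  sig = [2:]
  • {2,3}:  v_{2} + v_{3} = 0  →  sig = [2:]
  • {1,2}:  v_{1} + v_{2} = v_{5}  →  sig = [2:1]
  • {3,5}:  v_{3} + v_{5} = v_{1}  →  sig = [2:1]
  • {4,5}:  v_{4} + v_{5} = v_{2}  →  sig = [2:1]

so the primitive-relation signature multiset is
{ [2:] ×2,  [2:1] ×3 }


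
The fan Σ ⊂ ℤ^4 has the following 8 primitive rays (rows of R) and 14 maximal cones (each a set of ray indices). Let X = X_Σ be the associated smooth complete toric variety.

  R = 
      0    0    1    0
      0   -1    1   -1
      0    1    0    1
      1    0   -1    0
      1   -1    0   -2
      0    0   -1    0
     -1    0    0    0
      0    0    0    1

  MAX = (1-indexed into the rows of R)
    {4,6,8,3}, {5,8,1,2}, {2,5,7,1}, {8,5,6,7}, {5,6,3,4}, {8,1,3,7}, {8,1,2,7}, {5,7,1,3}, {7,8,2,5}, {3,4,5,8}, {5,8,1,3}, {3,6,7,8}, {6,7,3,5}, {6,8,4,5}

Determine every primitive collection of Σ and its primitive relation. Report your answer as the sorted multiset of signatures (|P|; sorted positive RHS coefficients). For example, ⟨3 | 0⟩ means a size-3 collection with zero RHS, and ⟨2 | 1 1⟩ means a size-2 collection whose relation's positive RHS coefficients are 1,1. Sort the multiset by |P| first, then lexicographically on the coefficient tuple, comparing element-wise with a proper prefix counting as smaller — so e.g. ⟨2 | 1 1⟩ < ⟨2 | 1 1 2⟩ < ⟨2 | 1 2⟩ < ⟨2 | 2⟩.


Primitive collections (9):

  {1,6}:  v_{1} + v_{6} = 0  →  sig = ⟨2 | 0⟩
  {2,3}:  v_{2} + v_{3} = v_{1}  →  sig = ⟨2 | 1⟩
  {4,7}:  v_{4} + v_{7} = v_{6}  →  sig = ⟨2 | 1⟩
  {2,4}:  v_{2} + v_{4} = v_{5} + v_{8}  →  sig = ⟨2 | 1 1⟩
  {1,4}:  v_{1} + v_{4} = v_{3} + v_{5} + v_{8}  →  sig = ⟨2 | 1 1 1⟩
  {2,6}:  v_{2} + v_{6} = v_{5} + v_{7} + v_{8}  →  sig = ⟨2 | 1 1 1⟩
  {3,5,7,8}:  v_{3} + v_{5} + v_{7} + v_{8} = 0  →  sig = ⟨4 | 0⟩
  {1,5,7,8}:  v_{1} + v_{5} + v_{7} + v_{8} = v_{2}  →  sig = ⟨4 | 1⟩
  {3,5,6,8}:  v_{3} + v_{5} + v_{6} + v_{8} = v_{4}  →  sig = ⟨4 | 1⟩

Sorted signature multiset PRS(X):
    |P|=2: 6 collections, coeffs (), (1), (1), (1,1), (1,1,1), (1,1,1)
    |P|=4: 3 collections, coeffs (), (1), (1)


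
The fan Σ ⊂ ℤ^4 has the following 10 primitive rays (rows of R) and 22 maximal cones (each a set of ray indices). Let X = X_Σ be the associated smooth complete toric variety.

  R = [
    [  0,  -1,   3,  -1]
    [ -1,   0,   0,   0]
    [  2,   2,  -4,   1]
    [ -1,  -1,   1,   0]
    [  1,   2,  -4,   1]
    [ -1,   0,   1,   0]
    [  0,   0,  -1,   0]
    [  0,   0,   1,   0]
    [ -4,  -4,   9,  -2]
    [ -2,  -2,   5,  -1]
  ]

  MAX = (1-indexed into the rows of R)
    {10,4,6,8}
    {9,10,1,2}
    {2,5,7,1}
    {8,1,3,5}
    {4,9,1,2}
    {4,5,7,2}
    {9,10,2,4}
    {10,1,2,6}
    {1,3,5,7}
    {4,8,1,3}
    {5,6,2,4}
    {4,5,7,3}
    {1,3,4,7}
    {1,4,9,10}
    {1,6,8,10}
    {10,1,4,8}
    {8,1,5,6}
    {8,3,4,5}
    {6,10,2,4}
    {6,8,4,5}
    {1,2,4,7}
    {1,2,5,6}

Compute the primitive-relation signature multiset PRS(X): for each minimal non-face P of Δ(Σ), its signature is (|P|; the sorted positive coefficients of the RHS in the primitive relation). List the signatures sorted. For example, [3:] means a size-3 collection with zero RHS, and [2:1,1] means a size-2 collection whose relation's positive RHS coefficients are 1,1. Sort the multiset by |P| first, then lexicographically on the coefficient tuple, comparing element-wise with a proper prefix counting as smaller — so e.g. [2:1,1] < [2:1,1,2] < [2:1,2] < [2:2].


16 minimal non-faces of Δ(Σ) (on 10 rays):

  {7,8}:  v_{7} + v_{8} = 0  ⟹  sig = [2:]
  {2,3}:  v_{2} + v_{3} = v_{5}  ⟹  sig = [2:1]
  {2,8}:  v_{2} + v_{8} = v_{6}  ⟹  sig = [2:1]
  {3,9}:  v_{3} + v_{9} = v_{10}  ⟹  sig = [2:1]
  {3,10}:  v_{3} + v_{10} = v_{8}  ⟹  sig = [2:1]
  {5,10}:  v_{5} + v_{10} = v_{6}  ⟹  sig = [2:1]
  {6,7}:  v_{6} + v_{7} = v_{2}  ⟹  sig = [2:1]
  {3,6}:  v_{3} + v_{6} = v_{5} + v_{8}  ⟹  sig = [2:1,1]
  {5,9}:  v_{5} + v_{9} = v_{2} + v_{10}  ⟹  sig = [2:1,1]
  {7,10}:  v_{7} + v_{10} = v_{1} + v_{2} + v_{4}  ⟹  sig = [2:1,1,1]
  {6,9}:  v_{6} + v_{9} = v_{2} + 2·v_{10}  ⟹  sig = [2:1,2]
  {8,9}:  v_{8} + v_{9} = 2·v_{10}  ⟹  sig = [2:2]
  {7,9}:  v_{7} + v_{9} = 2·v_{1} + 2·v_{2} + 2·v_{4}  ⟹  sig = [2:2,2,2]
  {1,4,5}:  v_{1} + v_{4} + v_{5} = 0  ⟹  sig = [3:]
  {1,4,6}:  v_{1} + v_{4} + v_{6} = v_{10}  ⟹  sig = [3:1]
  {1,2,4,10}:  v_{1} + v_{2} + v_{4} + v_{10} = v_{9}  ⟹  sig = [4:1]

Hence PRS(X_Σ) =
    |P|=2: 13 collections, coeffs (), (1), (1), (1), (1), (1), (1), (1,1), (1,1), (1,1,1), (1,2), (2), (2,2,2)
    |P|=3: 2 collections, coeffs (), (1)
    |P|=4: 1 collection, coeffs (1)


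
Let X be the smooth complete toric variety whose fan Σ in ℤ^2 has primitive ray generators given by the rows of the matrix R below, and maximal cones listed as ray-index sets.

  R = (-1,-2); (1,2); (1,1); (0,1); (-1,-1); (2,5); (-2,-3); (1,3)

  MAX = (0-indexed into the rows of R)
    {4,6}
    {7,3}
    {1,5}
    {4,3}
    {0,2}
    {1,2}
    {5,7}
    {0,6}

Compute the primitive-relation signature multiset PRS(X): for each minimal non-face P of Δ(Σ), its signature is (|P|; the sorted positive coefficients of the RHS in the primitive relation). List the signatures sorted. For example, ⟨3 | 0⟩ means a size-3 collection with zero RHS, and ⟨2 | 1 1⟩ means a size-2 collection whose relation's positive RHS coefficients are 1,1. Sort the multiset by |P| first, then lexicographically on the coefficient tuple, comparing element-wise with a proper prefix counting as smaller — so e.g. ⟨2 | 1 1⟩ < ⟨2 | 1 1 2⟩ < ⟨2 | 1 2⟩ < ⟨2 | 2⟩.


20 minimal non-faces of Δ(Σ) (on 8 rays):

  P={0,1}:  v_{0} + v_{1} = 0 — sig = ⟨2 | 0⟩
  P={2,4}:  v_{2} + v_{4} = 0 — sig = ⟨2 | 0⟩
  P={0,3}:  v_{0} + v_{3} = v_{4} — sig = ⟨2 | 1⟩
  P={0,4}:  v_{0} + v_{4} = v_{6} — sig = ⟨2 | 1⟩
  P={0,5}:  v_{0} + v_{5} = v_{7} — sig = ⟨2 | 1⟩
  P={0,7}:  v_{0} + v_{7} = v_{3} — sig = ⟨2 | 1⟩
  P={1,3}:  v_{1} + v_{3} = v_{7} — sig = ⟨2 | 1⟩
  P={1,4}:  v_{1} + v_{4} = v_{3} — sig = ⟨2 | 1⟩
  P={1,6}:  v_{1} + v_{6} = v_{4} — sig = ⟨2 | 1⟩
  P={1,7}:  v_{1} + v_{7} = v_{5} — sig = ⟨2 | 1⟩
  P={2,3}:  v_{2} + v_{3} = v_{1} — sig = ⟨2 | 1⟩
  P={2,6}:  v_{2} + v_{6} = v_{0} — sig = ⟨2 | 1⟩
  P={4,5}:  v_{4} + v_{5} = v_{3} + v_{7} — sig = ⟨2 | 1 1⟩
  P={6,7}:  v_{6} + v_{7} = v_{3} + v_{4} — sig = ⟨2 | 1 1⟩
  P={2,7}:  v_{2} + v_{7} = 2·v_{1} — sig = ⟨2 | 2⟩
  P={3,5}:  v_{3} + v_{5} = 2·v_{7} — sig = ⟨2 | 2⟩
  P={3,6}:  v_{3} + v_{6} = 2·v_{4} — sig = ⟨2 | 2⟩
  P={4,7}:  v_{4} + v_{7} = 2·v_{3} — sig = ⟨2 | 2⟩
  P={5,6}:  v_{5} + v_{6} = 2·v_{3} — sig = ⟨2 | 2⟩
  P={2,5}:  v_{2} + v_{5} = 3·v_{1} — sig = ⟨2 | 3⟩

Sorted signature multiset PRS(X):
    |P|=2: 20 collections, coeffs (), (), (1), (1), (1), (1), (1), (1), (1), (1), (1), (1), (1,1), (1,1), (2), (2), (2), (2), (2), (3)


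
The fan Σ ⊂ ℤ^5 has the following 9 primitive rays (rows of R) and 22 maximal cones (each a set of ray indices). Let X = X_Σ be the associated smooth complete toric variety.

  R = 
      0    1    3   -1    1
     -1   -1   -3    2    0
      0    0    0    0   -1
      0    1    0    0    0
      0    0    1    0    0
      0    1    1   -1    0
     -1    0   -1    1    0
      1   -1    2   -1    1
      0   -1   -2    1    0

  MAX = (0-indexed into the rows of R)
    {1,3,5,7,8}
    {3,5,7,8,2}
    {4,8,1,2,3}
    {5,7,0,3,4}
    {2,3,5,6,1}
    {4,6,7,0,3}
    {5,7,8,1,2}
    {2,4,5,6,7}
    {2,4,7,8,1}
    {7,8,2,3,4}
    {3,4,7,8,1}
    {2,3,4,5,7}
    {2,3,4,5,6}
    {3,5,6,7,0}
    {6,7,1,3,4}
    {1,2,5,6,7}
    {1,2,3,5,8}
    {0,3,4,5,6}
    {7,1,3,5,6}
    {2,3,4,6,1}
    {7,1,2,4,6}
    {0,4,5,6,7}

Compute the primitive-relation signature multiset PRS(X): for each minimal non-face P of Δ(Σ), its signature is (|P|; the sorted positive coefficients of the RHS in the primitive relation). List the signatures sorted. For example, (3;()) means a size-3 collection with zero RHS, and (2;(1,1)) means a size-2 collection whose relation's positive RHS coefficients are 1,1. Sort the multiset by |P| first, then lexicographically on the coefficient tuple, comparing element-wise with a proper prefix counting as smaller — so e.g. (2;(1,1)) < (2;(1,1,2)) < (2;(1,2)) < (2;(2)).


|primitive collections| = 9. Relations:

  P={6,8}:  v_{6} + v_{8} = v_{1}  ⇒ sig = (2;(1))
  P={0,8}:  v_{0} + v_{8} = v_{3} + v_{6} + v_{7}  ⇒ sig = (2;(1,1,1))
  P={0,1}:  v_{0} + v_{1} = v_{3} + 2·v_{6} + v_{7}  ⇒ sig = (2;(1,1,2))
  P={0,2}:  v_{0} + v_{2} = 2·v_{4} + v_{5}  ⇒ sig = (2;(1,2))
  P={4,5,8}:  v_{4} + v_{5} + v_{8} = 0  ⇒ sig = (3;())
  P={1,4,5}:  v_{1} + v_{4} + v_{5} = v_{6}  ⇒ sig = (3;(1))
  P={2,3,6,7}:  v_{2} + v_{3} + v_{6} + v_{7} = v_{4}  ⇒ sig = (4;(1))
  P={1,2,3,7}:  v_{1} + v_{2} + v_{3} + v_{7} = v_{4} + v_{8}  ⇒ sig = (4;(1,1))
  P={3,4,5,6,7}:  v_{3} + v_{4} + v_{5} + v_{6} + v_{7} = v_{0}  ⇒ sig = (5;(1))

Hence PRS(X_Σ) =
    |P|=2: 4 collections, coeffs (1), (1,1,1), (1,1,2), (1,2)
    |P|=3: 2 collections, coeffs (), (1)
    |P|=4: 2 collections, coeffs (1), (1,1)
    |P|=5: 1 collection, coeffs (1)


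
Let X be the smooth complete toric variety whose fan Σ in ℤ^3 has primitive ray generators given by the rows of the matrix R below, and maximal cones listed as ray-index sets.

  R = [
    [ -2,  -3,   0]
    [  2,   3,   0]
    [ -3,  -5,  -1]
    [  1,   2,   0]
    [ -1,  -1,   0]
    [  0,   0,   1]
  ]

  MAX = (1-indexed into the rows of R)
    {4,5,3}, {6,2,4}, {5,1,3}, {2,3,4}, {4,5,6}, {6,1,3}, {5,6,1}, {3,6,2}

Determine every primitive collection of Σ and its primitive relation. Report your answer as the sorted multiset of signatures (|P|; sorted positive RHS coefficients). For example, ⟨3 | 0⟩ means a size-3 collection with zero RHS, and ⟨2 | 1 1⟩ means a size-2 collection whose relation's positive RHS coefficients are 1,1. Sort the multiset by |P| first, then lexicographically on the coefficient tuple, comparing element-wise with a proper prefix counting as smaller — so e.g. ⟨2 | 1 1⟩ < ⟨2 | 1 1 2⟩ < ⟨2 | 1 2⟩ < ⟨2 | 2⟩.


Σ has 5 primitive collections:

  P = {1,2}:  v_{1} + v_{2} = 0 ; sig = ⟨2 | 0⟩
  P = {1,4}:  v_{1} + v_{4} = v_{5} ; sig = ⟨2 | 1⟩
  P = {2,5}:  v_{2} + v_{5} = v_{4} ; sig = ⟨2 | 1⟩
  P = {3,4,6}:  v_{3} + v_{4} + v_{6} = v_{1} ; sig = ⟨3 | 1⟩
  P = {3,5,6}:  v_{3} + v_{5} + v_{6} = 2·v_{1} ; sig = ⟨3 | 2⟩

Hence PRS(X_Σ) =
[⟨2 | 0⟩, ⟨2 | 1⟩, ⟨2 | 1⟩, ⟨3 | 1⟩, ⟨3 | 2⟩]
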